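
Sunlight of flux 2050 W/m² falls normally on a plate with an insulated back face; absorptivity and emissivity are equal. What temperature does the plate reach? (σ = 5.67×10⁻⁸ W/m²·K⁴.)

T ≈ 436 K

Absorbed flux αS = emitted flux εσT⁴ (one radiating face); with α = ε, T = (S/σ)^(1/4).
T = (2050 / 5.67×10⁻⁸)^(1/4) = (3.62×10^10)^(1/4).
T = 436 K.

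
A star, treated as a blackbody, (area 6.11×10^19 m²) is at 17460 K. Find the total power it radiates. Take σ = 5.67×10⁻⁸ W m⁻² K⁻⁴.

P ≈ 3.22×10^29 W

P = σAT⁴ = 5.67×10⁻⁸ × 6.11×10^19 × (17460)⁴ = 5.67×10⁻⁸ × 6.11×10^19 × 9.29×10^16.
P = 3.22×10^29 W.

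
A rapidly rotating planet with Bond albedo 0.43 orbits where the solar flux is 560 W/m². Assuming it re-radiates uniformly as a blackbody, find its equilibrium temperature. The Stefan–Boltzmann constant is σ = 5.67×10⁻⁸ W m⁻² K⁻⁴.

T ≈ 194 K

Power absorbed = (1−a)S·πR²; power emitted = 4πR²σT⁴. Equating and cancelling πR²:
T = ((1−a)S / 4σ)^(1/4) = (319 / (4 × 5.67×10⁻⁸))^(1/4) = (1.41×10^9)^(1/4).
T = 194 K.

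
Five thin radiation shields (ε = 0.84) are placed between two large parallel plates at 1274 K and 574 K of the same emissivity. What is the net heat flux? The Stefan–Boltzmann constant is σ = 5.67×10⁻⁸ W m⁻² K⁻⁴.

Each of the 6 gaps contributes resistance (2/ε − 1) = 2/0.84 − 1 = 1.381; total = 8.286.
q = σ(T₁⁴ − T₂⁴) / 8.286 = 5.67×10⁻⁸ × 2.53×10^12 / 8.286 = 17300 W/m².

q ≈ 17300 W/m²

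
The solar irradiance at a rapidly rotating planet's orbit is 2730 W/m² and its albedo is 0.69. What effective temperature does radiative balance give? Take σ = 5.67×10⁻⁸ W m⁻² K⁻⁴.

Power absorbed = (1−a)S·πR²; power emitted = 4πR²σT⁴. Equating and cancelling πR²:
T = ((1−a)S / 4σ)^(1/4) = (846 / (4 × 5.67×10⁻⁸))^(1/4) = (3.73×10^9)^(1/4).
T = 247 K.

T ≈ 247 K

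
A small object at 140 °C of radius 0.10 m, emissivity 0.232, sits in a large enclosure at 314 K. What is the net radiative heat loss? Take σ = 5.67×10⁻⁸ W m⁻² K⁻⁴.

A = 4πr² = 4π × (0.10)² = 0.126 m².
Convert: 140 °C = 413 K.
Q = εσA(T⁴ − T_s⁴). T⁴ − T_s⁴ = (413)⁴ − (314)⁴ = 2.91×10^10 − 9.72×10^9 = 1.94×10^10 K⁴.
Q = 0.232 × 5.67×10⁻⁸ × 0.126 × 1.94×10^10 = 32.0 W.

Q ≈ 32.0 W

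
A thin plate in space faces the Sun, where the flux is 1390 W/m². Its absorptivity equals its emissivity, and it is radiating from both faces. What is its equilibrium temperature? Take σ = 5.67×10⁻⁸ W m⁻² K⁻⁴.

Absorbed flux αS = emitted flux 2εσT⁴ per unit area; with α = ε this gives T = (S/2σ)^(1/4).
T = (1390 / (2 × 5.67×10⁻⁸))^(1/4) = (1.23×10^10)^(1/4).
T = 333 K.

T ≈ 333 K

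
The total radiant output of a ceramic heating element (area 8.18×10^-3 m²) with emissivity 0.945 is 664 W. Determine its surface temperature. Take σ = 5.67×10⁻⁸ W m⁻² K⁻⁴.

T ≈ 1110 K

From P = εσAT⁴, T = (P / εσA)^(1/4) = (664 / (0.945 × 5.67×10⁻⁸ × 8.18×10^-3))^(1/4).
T = (1.51×10^12)^(1/4) = 1110 K.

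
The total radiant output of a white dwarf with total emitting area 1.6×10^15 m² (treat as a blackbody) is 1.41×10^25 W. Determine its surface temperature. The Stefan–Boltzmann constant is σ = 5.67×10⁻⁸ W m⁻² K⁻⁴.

T ≈ 19900 K

From P = σAT⁴, T = (P / σA)^(1/4) = (1.41×10^25 / (5.67×10⁻⁸ × 1.60×10^15))^(1/4).
T = (1.55×10^17)^(1/4) = 19900 K.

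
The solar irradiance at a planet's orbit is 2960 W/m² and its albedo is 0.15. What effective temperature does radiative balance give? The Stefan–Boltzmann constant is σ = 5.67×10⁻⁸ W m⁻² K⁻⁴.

T ≈ 325 K

Power absorbed = (1−a)S·πR²; power emitted = 4πR²σT⁴. Equating and cancelling πR²:
T = ((1−a)S / 4σ)^(1/4) = (2520 / (4 × 5.67×10⁻⁸))^(1/4) = (1.11×10^10)^(1/4).
T = 325 K.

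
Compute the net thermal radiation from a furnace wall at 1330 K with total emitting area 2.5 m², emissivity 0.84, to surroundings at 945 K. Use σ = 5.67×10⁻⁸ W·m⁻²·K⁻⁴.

Q = εσA(T⁴ − T_s⁴). T⁴ − T_s⁴ = (1330)⁴ − (945)⁴ = 3.13×10^12 − 7.97×10^11 = 2.33×10^12 K⁴.
Q = 0.84 × 5.67×10⁻⁸ × 2.50 × 2.33×10^12 = 2.78×10^5 W.

Q ≈ 2.78×10^5 W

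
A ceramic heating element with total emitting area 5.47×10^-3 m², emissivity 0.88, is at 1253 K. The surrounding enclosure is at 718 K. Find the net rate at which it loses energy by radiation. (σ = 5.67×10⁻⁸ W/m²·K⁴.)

Q ≈ 600 W

Q = εσA(T⁴ − T_s⁴). T⁴ − T_s⁴ = (1253)⁴ − (718)⁴ = 2.46×10^12 − 2.66×10^11 = 2.20×10^12 K⁴.
Q = 0.88 × 5.67×10⁻⁸ × 5.47×10^-3 × 2.20×10^12 = 600 W.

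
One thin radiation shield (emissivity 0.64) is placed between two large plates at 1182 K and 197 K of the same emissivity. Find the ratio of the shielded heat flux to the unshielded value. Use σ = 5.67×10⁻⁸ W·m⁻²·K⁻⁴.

With N identical shields there are N+1 = 2 gaps in series, each with the same radiative resistance, so the flux falls to 1/(N+1) of its unshielded value.

ratio ≈ 0.500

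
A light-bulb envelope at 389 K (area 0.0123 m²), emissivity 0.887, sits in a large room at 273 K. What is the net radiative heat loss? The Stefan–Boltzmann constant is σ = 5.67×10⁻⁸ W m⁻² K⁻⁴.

Q ≈ 10.7 W

Q = εσA(T⁴ − T_s⁴). T⁴ − T_s⁴ = (389)⁴ − (273)⁴ = 2.29×10^10 − 5.55×10^9 = 1.73×10^10 K⁴.
Q = 0.887 × 5.67×10⁻⁸ × 0.0123 × 1.73×10^10 = 10.7 W.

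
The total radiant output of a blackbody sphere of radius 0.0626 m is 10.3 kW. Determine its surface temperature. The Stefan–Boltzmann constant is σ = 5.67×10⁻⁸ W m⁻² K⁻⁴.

A = 4πr² = 4π × (0.0626)² = 0.0492 m².
From P = σAT⁴, T = (P / σA)^(1/4) = (10300 / (5.67×10⁻⁸ × 0.0492))^(1/4).
T = (3.69×10^12)^(1/4) = 1390 K.

T ≈ 1390 K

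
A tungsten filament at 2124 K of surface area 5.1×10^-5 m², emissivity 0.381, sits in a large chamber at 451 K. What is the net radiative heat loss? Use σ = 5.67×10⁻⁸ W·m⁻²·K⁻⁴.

Q ≈ 22.4 W

Q = εσA(T⁴ − T_s⁴). T⁴ − T_s⁴ = (2124)⁴ − (451)⁴ = 2.04×10^13 − 4.14×10^10 = 2.03×10^13 K⁴.
Q = 0.381 × 5.67×10⁻⁸ × 5.10×10^-5 × 2.03×10^13 = 22.4 W.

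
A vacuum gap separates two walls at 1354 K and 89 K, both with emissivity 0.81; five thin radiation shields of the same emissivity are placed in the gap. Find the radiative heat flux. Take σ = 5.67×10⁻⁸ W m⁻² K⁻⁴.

Each of the 6 gaps contributes resistance (2/ε − 1) = 2/0.81 − 1 = 1.469; total = 8.815.
q = σ(T₁⁴ − T₂⁴) / 8.815 = 5.67×10⁻⁸ × 3.36×10^12 / 8.815 = 21600 W/m².

q ≈ 21600 W/m²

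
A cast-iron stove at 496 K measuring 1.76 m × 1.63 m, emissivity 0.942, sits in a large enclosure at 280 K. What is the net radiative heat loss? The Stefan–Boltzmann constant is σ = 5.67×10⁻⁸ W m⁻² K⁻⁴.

Q ≈ 8330 W

A = 1.76 × 1.63 = 2.87 m².
Q = εσA(T⁴ − T_s⁴). T⁴ − T_s⁴ = (496)⁴ − (280)⁴ = 6.05×10^10 − 6.15×10^9 = 5.44×10^10 K⁴.
Q = 0.942 × 5.67×10⁻⁸ × 2.87 × 5.44×10^10 = 8330 W.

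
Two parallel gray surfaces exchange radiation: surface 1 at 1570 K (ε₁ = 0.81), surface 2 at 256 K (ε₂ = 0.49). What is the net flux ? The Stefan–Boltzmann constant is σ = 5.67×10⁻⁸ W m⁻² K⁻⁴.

For two large parallel gray plates, q = σ(T₁⁴ − T₂⁴) / (1/ε₁ + 1/ε₂ − 1).
1/ε₁ + 1/ε₂ − 1 = 1/0.81 + 1/0.49 − 1 = 2.275.
T₁⁴ − T₂⁴ = 6.08×10^12 − 4.29×10^9 = 6.07×10^12 K⁴.
q = 5.67×10⁻⁸ × 6.07×10^12 / 2.275 = 1.51×10^5 W/m².

q ≈ 1.51×10^5 W/m²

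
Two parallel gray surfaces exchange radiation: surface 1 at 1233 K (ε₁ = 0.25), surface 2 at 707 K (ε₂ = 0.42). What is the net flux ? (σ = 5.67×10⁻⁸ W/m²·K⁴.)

For two large parallel gray plates, q = σ(T₁⁴ − T₂⁴) / (1/ε₁ + 1/ε₂ − 1).
1/ε₁ + 1/ε₂ − 1 = 1/0.25 + 1/0.42 − 1 = 5.381.
T₁⁴ − T₂⁴ = 2.31×10^12 − 2.50×10^11 = 2.06×10^12 K⁴.
q = 5.67×10⁻⁸ × 2.06×10^12 / 5.381 = 21700 W/m².

q ≈ 21700 W/m²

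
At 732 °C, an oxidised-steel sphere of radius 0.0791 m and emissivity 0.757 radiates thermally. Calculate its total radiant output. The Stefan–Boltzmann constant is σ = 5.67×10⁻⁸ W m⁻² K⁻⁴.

A = 4πr² = 4π × (0.0791)² = 0.0786 m².
732 °C = 1005 K.
Stefan–Boltzmann: P = εσAT⁴ = 0.757 × 5.67×10⁻⁸ × 0.0786 × (1005)⁴ = 0.757 × 5.67×10⁻⁸ × 0.0786 × 1.02×10^12.
P = 3440 W.

P ≈ 3440 W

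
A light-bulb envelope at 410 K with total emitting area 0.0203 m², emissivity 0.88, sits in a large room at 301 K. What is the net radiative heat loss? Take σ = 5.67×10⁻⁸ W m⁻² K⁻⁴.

Q = εσA(T⁴ − T_s⁴). T⁴ − T_s⁴ = (410)⁴ − (301)⁴ = 2.83×10^10 − 8.21×10^9 = 2.00×10^10 K⁴.
Q = 0.88 × 5.67×10⁻⁸ × 0.0203 × 2.00×10^10 = 20.3 W.

Q ≈ 20.3 W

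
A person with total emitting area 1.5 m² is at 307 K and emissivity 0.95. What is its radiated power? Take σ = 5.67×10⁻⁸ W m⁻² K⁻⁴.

P ≈ 718 W

Stefan–Boltzmann: P = εσAT⁴ = 0.95 × 5.67×10⁻⁸ × 1.50 × (307)⁴ = 0.95 × 5.67×10⁻⁸ × 1.50 × 8.88×10^9.
P = 718 W.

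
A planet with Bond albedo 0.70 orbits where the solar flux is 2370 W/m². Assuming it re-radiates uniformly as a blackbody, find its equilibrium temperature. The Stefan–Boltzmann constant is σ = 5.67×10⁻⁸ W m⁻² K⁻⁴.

T ≈ 237 K

Power absorbed = (1−a)S·πR²; power emitted = 4πR²σT⁴. Equating and cancelling πR²:
T = ((1−a)S / 4σ)^(1/4) = (711 / (4 × 5.67×10⁻⁸))^(1/4) = (3.13×10^9)^(1/4).
T = 237 K.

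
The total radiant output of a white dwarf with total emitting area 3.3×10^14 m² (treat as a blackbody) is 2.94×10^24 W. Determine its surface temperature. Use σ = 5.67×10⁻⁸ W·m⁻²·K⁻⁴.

T ≈ 19900 K

From P = σAT⁴, T = (P / σA)^(1/4) = (2.94×10^24 / (5.67×10⁻⁸ × 3.30×10^14))^(1/4).
T = (1.57×10^17)^(1/4) = 19900 K.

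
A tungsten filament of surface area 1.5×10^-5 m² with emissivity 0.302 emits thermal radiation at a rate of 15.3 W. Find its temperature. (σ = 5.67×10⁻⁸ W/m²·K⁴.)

From P = εσAT⁴, T = (P / εσA)^(1/4) = (15.3 / (0.302 × 5.67×10⁻⁸ × 1.50×10^-5))^(1/4).
T = (5.96×10^13)^(1/4) = 2780 K.

T ≈ 2780 K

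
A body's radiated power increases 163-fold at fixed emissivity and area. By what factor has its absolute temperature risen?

P ∝ T⁴ ⇒ T ∝ P^(1/4), so T scales by (163)^(1/4) = 3.57.

factor ≈ 3.57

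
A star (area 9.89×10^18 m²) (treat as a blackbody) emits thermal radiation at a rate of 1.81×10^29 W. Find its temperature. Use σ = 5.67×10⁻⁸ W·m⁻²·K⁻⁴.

From P = σAT⁴, T = (P / σA)^(1/4) = (1.81×10^29 / (5.67×10⁻⁸ × 9.89×10^18))^(1/4).
T = (3.23×10^17)^(1/4) = 23800 K.

T ≈ 23800 K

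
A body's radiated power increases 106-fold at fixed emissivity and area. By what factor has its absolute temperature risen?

factor ≈ 3.21

P ∝ T⁴ ⇒ T ∝ P^(1/4), so T scales by (106)^(1/4) = 3.21.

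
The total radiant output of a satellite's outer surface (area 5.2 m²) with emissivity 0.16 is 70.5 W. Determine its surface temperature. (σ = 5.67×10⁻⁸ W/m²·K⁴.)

From P = εσAT⁴, T = (P / εσA)^(1/4) = (70.5 / (0.16 × 5.67×10⁻⁸ × 5.20))^(1/4).
T = (1.49×10^9)^(1/4) = 197 K.

T ≈ 197 K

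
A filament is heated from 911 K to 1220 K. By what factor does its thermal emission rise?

P ∝ T⁴, so the ratio is (1220/911)⁴ = (1.339)⁴ = 3.22.

ratio ≈ 3.22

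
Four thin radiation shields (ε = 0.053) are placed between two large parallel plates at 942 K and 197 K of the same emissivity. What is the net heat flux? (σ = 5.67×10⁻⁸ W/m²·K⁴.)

q ≈ 243 W/m²

Each of the 5 gaps contributes resistance (2/ε − 1) = 2/0.053 − 1 = 36.74; total = 183.7.
q = σ(T₁⁴ − T₂⁴) / 183.7 = 5.67×10⁻⁸ × 7.86×10^11 / 183.7 = 243 W/m².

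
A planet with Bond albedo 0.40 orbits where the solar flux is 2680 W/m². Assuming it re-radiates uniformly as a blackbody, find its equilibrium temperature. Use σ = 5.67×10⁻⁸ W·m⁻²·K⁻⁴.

T ≈ 290 K

Power absorbed = (1−a)S·πR²; power emitted = 4πR²σT⁴. Equating and cancelling πR²:
T = ((1−a)S / 4σ)^(1/4) = (1610 / (4 × 5.67×10⁻⁸))^(1/4) = (7.09×10^9)^(1/4).
T = 290 K.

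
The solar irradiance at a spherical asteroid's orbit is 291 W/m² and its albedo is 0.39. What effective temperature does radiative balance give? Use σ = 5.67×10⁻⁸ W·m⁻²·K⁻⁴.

T ≈ 167 K

Power absorbed = (1−a)S·πR²; power emitted = 4πR²σT⁴. Equating and cancelling πR²:
T = ((1−a)S / 4σ)^(1/4) = (178 / (4 × 5.67×10⁻⁸))^(1/4) = (7.83×10^8)^(1/4).
T = 167 K.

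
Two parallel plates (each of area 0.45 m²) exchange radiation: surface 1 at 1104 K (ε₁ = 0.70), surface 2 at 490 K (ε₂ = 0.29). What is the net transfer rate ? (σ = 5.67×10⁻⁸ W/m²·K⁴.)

For two large parallel gray plates, q = σ(T₁⁴ − T₂⁴) / (1/ε₁ + 1/ε₂ − 1).
1/ε₁ + 1/ε₂ − 1 = 1/0.70 + 1/0.29 − 1 = 3.877.
T₁⁴ − T₂⁴ = 1.49×10^12 − 5.76×10^10 = 1.43×10^12 K⁴.
q = 5.67×10⁻⁸ × 1.43×10^12 / 3.877 = 20900 W/m².
Q = q·A = 20900 × 0.45 = 9400 W.

Q ≈ 9400 W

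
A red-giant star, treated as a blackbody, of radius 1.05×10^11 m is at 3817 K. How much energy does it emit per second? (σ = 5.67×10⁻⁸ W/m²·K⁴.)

A = 4πr² = 4π × (1.05×10^11)² = 1.39×10^23 m².
P = σAT⁴ = 5.67×10⁻⁸ × 1.39×10^23 × (3817)⁴ = 5.67×10⁻⁸ × 1.39×10^23 × 2.12×10^14.
P = 1.67×10^30 W.

P ≈ 1.67×10^30 W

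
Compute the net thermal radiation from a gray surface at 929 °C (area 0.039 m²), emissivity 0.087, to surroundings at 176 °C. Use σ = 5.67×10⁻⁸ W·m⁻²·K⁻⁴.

Q ≈ 394 W

Convert: 929 °C = 1202 K; 176 °C = 449 K.
Q = εσA(T⁴ − T_s⁴). T⁴ − T_s⁴ = (1202)⁴ − (449)⁴ = 2.09×10^12 − 4.06×10^10 = 2.05×10^12 K⁴.
Q = 0.087 × 5.67×10⁻⁸ × 0.0390 × 2.05×10^12 = 394 W.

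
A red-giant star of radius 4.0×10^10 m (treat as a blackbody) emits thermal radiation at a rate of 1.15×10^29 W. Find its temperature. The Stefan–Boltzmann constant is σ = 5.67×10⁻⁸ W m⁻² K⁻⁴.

A = 4πr² = 4π × (4.0×10^10)² = 2.01×10^22 m².
From P = σAT⁴, T = (P / σA)^(1/4) = (1.15×10^29 / (5.67×10⁻⁸ × 2.01×10^22))^(1/4).
T = (1.01×10^14)^(1/4) = 3170 K.

T ≈ 3170 K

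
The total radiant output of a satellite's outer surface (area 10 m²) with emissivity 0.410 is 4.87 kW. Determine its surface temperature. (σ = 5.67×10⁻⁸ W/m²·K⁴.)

From P = εσAT⁴, T = (P / εσA)^(1/4) = (4870 / (0.410 × 5.67×10⁻⁸ × 10.0))^(1/4).
T = (2.09×10^10)^(1/4) = 380 K.

T ≈ 380 K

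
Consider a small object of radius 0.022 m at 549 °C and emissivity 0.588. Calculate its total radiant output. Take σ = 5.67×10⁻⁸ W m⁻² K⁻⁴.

P ≈ 92.6 W

A = 4πr² = 4π × (0.022)² = 6.08×10^-3 m².
549 °C = 822 K.
Stefan–Boltzmann: P = εσAT⁴ = 0.588 × 5.67×10⁻⁸ × 6.08×10^-3 × (822)⁴ = 0.588 × 5.67×10⁻⁸ × 6.08×10^-3 × 4.57×10^11.
P = 92.6 W.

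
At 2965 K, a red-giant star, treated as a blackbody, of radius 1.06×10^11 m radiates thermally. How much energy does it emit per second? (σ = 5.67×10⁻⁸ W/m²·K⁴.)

P ≈ 6.19×10^29 W

A = 4πr² = 4π × (1.06×10^11)² = 1.41×10^23 m².
P = σAT⁴ = 5.67×10⁻⁸ × 1.41×10^23 × (2965)⁴ = 5.67×10⁻⁸ × 1.41×10^23 × 7.73×10^13.
P = 6.19×10^29 W.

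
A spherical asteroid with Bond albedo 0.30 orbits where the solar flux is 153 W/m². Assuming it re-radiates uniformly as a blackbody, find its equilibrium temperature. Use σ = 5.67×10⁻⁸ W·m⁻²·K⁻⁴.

T ≈ 147 K

Power absorbed = (1−a)S·πR²; power emitted = 4πR²σT⁴. Equating and cancelling πR²:
T = ((1−a)S / 4σ)^(1/4) = (107 / (4 × 5.67×10⁻⁸))^(1/4) = (4.72×10^8)^(1/4).
T = 147 K.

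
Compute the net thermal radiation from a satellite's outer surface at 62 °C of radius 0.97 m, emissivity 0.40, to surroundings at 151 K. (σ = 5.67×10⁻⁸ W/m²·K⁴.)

Q ≈ 3240 W

A = 4πr² = 4π × (0.97)² = 11.8 m².
Convert: 62 °C = 335 K.
Q = εσA(T⁴ − T_s⁴). T⁴ − T_s⁴ = (335)⁴ − (151)⁴ = 1.26×10^10 − 5.20×10^8 = 1.21×10^10 K⁴.
Q = 0.40 × 5.67×10⁻⁸ × 11.8 × 1.21×10^10 = 3240 W.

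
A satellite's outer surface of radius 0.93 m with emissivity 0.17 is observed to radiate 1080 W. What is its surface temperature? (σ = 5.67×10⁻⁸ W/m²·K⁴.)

T ≈ 319 K

A = 4πr² = 4π × (0.93)² = 10.9 m².
From P = εσAT⁴, T = (P / εσA)^(1/4) = (1080 / (0.17 × 5.67×10⁻⁸ × 10.9))^(1/4).
T = (1.03×10^10)^(1/4) = 319 K.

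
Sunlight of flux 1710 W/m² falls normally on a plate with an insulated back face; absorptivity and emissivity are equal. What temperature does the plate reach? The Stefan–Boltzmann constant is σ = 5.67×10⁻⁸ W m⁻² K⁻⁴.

T ≈ 417 K

Absorbed flux αS = emitted flux εσT⁴ (one radiating face); with α = ε, T = (S/σ)^(1/4).
T = (1710 / 5.67×10⁻⁸)^(1/4) = (3.02×10^10)^(1/4).
T = 417 K.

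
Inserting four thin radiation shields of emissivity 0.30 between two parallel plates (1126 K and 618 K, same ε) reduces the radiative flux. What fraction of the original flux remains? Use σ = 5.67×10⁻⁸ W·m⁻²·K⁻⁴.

With N identical shields there are N+1 = 5 gaps in series, each with the same radiative resistance, so the flux falls to 1/(N+1) of its unshielded value.

ratio ≈ 0.200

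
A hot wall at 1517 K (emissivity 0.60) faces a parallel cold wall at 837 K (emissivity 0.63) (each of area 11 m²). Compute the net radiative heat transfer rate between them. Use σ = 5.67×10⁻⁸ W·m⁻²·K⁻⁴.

Q ≈ 1.33×10^6 W

For two large parallel gray plates, q = σ(T₁⁴ − T₂⁴) / (1/ε₁ + 1/ε₂ − 1).
1/ε₁ + 1/ε₂ − 1 = 1/0.60 + 1/0.63 − 1 = 2.254.
T₁⁴ − T₂⁴ = 5.30×10^12 − 4.91×10^11 = 4.81×10^12 K⁴.
q = 5.67×10⁻⁸ × 4.81×10^12 / 2.254 = 1.21×10^5 W/m².
Q = q·A = 1.21×10^5 × 11 = 1.33×10^6 W.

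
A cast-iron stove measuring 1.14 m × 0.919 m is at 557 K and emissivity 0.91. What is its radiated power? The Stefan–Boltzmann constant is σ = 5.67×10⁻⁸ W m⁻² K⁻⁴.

A = 1.14 × 0.919 = 1.05 m².
Stefan–Boltzmann: P = εσAT⁴ = 0.91 × 5.67×10⁻⁸ × 1.05 × (557)⁴ = 0.91 × 5.67×10⁻⁸ × 1.05 × 9.63×10^10.
P = 5200 W.

P ≈ 5200 W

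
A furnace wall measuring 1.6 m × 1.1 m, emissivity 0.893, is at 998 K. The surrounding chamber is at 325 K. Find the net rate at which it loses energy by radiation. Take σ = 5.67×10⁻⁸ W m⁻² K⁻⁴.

A = 1.6 × 1.1 = 1.76 m².
Q = εσA(T⁴ − T_s⁴). T⁴ − T_s⁴ = (998)⁴ − (325)⁴ = 9.92×10^11 − 1.12×10^10 = 9.81×10^11 K⁴.
Q = 0.893 × 5.67×10⁻⁸ × 1.76 × 9.81×10^11 = 87400 W.

Q ≈ 87400 W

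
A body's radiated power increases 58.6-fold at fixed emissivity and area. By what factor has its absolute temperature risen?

factor ≈ 2.77

P ∝ T⁴ ⇒ T ∝ P^(1/4), so T scales by (58.6)^(1/4) = 2.77.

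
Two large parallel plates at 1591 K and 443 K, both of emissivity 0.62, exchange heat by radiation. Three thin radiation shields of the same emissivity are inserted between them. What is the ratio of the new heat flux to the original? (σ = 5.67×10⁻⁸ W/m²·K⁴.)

With N identical shields there are N+1 = 4 gaps in series, each with the same radiative resistance, so the flux falls to 1/(N+1) of its unshielded value.

ratio ≈ 0.250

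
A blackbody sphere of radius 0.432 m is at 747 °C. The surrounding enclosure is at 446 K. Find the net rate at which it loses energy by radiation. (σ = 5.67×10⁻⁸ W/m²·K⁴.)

A = 4πr² = 4π × (0.432)² = 2.35 m².
Convert: 747 °C = 1020 K.
Q = σA(T⁴ − T_s⁴). T⁴ − T_s⁴ = (1020)⁴ − (446)⁴ = 1.08×10^12 − 3.96×10^10 = 1.04×10^12 K⁴.
Q = 5.67×10⁻⁸ × 2.35 × 1.04×10^12 = 1.39×10^5 W.

Q ≈ 1.39×10^5 W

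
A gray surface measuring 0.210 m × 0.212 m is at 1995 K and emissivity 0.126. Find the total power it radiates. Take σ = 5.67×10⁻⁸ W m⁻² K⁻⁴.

P ≈ 5040 W

A = 0.210 × 0.212 = 0.0445 m².
P = εσAT⁴ = 0.126 × 5.67×10⁻⁸ × 0.0445 × (1995)⁴ = 0.126 × 5.67×10⁻⁸ × 0.0445 × 1.58×10^13.
P = 5040 W.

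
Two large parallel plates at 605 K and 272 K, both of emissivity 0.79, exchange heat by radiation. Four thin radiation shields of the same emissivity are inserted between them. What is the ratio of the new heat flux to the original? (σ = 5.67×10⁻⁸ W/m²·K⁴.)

With N identical shields there are N+1 = 5 gaps in series, each with the same radiative resistance, so the flux falls to 1/(N+1) of its unshielded value.

ratio ≈ 0.200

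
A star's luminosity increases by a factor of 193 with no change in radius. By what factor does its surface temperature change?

P ∝ T⁴ ⇒ T ∝ P^(1/4), so T scales by (193)^(1/4) = 3.73.

factor ≈ 3.73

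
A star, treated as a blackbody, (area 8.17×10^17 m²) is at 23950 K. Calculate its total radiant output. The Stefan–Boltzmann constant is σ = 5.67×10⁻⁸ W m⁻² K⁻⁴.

P ≈ 1.52×10^28 W

P = σAT⁴ = 5.67×10⁻⁸ × 8.17×10^17 × (23950)⁴ = 5.67×10⁻⁸ × 8.17×10^17 × 3.29×10^17.
P = 1.52×10^28 W.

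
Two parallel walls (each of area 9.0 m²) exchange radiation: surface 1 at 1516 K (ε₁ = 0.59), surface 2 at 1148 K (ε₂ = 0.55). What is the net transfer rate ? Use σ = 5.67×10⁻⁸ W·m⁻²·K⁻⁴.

Q ≈ 7.20×10^5 W

For two large parallel gray plates, q = σ(T₁⁴ − T₂⁴) / (1/ε₁ + 1/ε₂ − 1).
1/ε₁ + 1/ε₂ − 1 = 1/0.59 + 1/0.55 − 1 = 2.513.
T₁⁴ − T₂⁴ = 5.28×10^12 − 1.74×10^12 = 3.55×10^12 K⁴.
q = 5.67×10⁻⁸ × 3.55×10^12 / 2.513 = 80000 W/m².
Q = q·A = 80000 × 9.0 = 7.20×10^5 W.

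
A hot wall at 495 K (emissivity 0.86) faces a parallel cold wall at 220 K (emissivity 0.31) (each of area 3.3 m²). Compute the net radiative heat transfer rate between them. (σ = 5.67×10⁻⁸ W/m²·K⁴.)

Q ≈ 3190 W

For two large parallel gray plates, q = σ(T₁⁴ − T₂⁴) / (1/ε₁ + 1/ε₂ − 1).
1/ε₁ + 1/ε₂ − 1 = 1/0.86 + 1/0.31 − 1 = 3.389.
T₁⁴ − T₂⁴ = 6.00×10^10 − 2.34×10^9 = 5.77×10^10 K⁴.
q = 5.67×10⁻⁸ × 5.77×10^10 / 3.389 = 965 W/m².
Q = q·A = 965 × 3.3 = 3190 W.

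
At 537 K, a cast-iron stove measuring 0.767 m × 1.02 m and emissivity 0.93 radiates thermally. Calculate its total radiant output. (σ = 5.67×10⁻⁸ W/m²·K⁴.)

A = 0.767 × 1.02 = 0.782 m².
Stefan–Boltzmann: P = εσAT⁴ = 0.93 × 5.67×10⁻⁸ × 0.782 × (537)⁴ = 0.93 × 5.67×10⁻⁸ × 0.782 × 8.32×10^10.
P = 3430 W.

P ≈ 3430 W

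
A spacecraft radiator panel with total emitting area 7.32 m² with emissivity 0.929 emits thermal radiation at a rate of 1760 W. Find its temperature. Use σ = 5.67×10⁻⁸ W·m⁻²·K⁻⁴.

From P = εσAT⁴, T = (P / εσA)^(1/4) = (1760 / (0.929 × 5.67×10⁻⁸ × 7.32))^(1/4).
T = (4.56×10^9)^(1/4) = 260 K.

T ≈ 260 K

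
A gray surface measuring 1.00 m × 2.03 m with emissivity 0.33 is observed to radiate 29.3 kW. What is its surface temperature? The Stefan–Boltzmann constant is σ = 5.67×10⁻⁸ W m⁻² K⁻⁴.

T ≈ 937 K

A = 1.00 × 2.03 = 2.03 m².
From P = εσAT⁴, T = (P / εσA)^(1/4) = (29300 / (0.33 × 5.67×10⁻⁸ × 2.03))^(1/4).
T = (7.71×10^11)^(1/4) = 937 K.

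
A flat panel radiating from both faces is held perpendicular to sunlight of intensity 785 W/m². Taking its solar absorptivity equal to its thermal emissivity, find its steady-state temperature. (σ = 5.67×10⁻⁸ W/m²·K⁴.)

T ≈ 288 K

Absorbed flux αS = emitted flux 2εσT⁴ per unit area; with α = ε this gives T = (S/2σ)^(1/4).
T = (785 / (2 × 5.67×10⁻⁸))^(1/4) = (6.92×10^9)^(1/4).
T = 288 K.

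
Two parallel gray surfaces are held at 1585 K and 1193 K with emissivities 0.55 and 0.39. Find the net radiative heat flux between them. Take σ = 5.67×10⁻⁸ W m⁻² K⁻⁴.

For two large parallel gray plates, q = σ(T₁⁴ − T₂⁴) / (1/ε₁ + 1/ε₂ − 1).
1/ε₁ + 1/ε₂ − 1 = 1/0.55 + 1/0.39 − 1 = 3.382.
T₁⁴ − T₂⁴ = 6.31×10^12 − 2.03×10^12 = 4.29×10^12 K⁴.
q = 5.67×10⁻⁸ × 4.29×10^12 / 3.382 = 71800 W/m².

q ≈ 71800 W/m²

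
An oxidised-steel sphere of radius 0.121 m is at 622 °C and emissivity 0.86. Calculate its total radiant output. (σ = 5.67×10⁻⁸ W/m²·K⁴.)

A = 4πr² = 4π × (0.121)² = 0.184 m².
622 °C = 895 K.
P = εσAT⁴ = 0.86 × 5.67×10⁻⁸ × 0.184 × (895)⁴ = 0.86 × 5.67×10⁻⁸ × 0.184 × 6.42×10^11.
P = 5760 W.

P ≈ 5760 W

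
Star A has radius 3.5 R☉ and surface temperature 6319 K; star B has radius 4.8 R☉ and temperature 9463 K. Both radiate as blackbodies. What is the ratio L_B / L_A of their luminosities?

L_B/L_A ≈ 9.46

L = 4πR²σT⁴ ∝ R²T⁴, so L_B/L_A = (4.8/3.5)² × (9463/6319)⁴ = 1.88 × 5.03 = 9.46.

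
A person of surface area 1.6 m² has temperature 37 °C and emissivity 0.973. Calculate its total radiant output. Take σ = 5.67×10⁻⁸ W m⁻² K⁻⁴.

P ≈ 815 W

37 °C = 310 K.
P = εσAT⁴ = 0.973 × 5.67×10⁻⁸ × 1.60 × (310)⁴ = 0.973 × 5.67×10⁻⁸ × 1.60 × 9.24×10^9.
P = 815 W.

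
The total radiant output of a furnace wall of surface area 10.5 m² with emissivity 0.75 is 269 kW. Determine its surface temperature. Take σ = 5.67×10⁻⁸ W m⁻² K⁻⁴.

T ≈ 881 K

From P = εσAT⁴, T = (P / εσA)^(1/4) = (2.69×10^5 / (0.75 × 5.67×10⁻⁸ × 10.5))^(1/4).
T = (6.02×10^11)^(1/4) = 881 K.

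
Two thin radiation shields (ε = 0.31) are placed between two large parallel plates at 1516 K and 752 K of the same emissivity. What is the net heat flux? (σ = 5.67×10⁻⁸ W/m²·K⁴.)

q ≈ 17200 W/m²

Each of the 3 gaps contributes resistance (2/ε − 1) = 2/0.31 − 1 = 5.452; total = 16.35.
q = σ(T₁⁴ − T₂⁴) / 16.35 = 5.67×10⁻⁸ × 4.96×10^12 / 16.35 = 17200 W/m².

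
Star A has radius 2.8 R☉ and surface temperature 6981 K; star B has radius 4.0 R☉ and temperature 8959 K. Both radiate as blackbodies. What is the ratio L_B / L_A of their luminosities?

L_B/L_A ≈ 5.54

L = 4πR²σT⁴ ∝ R²T⁴, so L_B/L_A = (4.0/2.8)² × (8959/6981)⁴ = 2.04 × 2.71 = 5.54.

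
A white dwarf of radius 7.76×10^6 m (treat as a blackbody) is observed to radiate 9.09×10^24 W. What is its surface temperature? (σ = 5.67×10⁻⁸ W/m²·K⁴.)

T ≈ 21500 K

A = 4πr² = 4π × (7.76×10^6)² = 7.57×10^14 m².
From P = σAT⁴, T = (P / σA)^(1/4) = (9.09×10^24 / (5.67×10⁻⁸ × 7.57×10^14))^(1/4).
T = (2.12×10^17)^(1/4) = 21500 K.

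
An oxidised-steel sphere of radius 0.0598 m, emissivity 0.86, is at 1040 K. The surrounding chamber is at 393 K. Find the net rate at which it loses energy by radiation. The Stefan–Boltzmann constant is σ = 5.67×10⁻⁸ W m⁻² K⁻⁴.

Q ≈ 2510 W

A = 4πr² = 4π × (0.0598)² = 0.0449 m².
Q = εσA(T⁴ − T_s⁴). T⁴ − T_s⁴ = (1040)⁴ − (393)⁴ = 1.17×10^12 − 2.39×10^10 = 1.15×10^12 K⁴.
Q = 0.86 × 5.67×10⁻⁸ × 0.0449 × 1.15×10^12 = 2510 W.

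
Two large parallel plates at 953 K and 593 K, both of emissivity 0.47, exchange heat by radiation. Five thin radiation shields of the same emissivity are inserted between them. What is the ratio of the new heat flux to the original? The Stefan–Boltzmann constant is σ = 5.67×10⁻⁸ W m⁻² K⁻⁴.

With N identical shields there are N+1 = 6 gaps in series, each with the same radiative resistance, so the flux falls to 1/(N+1) of its unshielded value.

ratio ≈ 0.167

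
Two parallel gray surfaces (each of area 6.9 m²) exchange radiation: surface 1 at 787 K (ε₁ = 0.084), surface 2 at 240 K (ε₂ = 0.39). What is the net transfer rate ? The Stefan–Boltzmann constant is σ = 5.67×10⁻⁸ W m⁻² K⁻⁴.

Q ≈ 11000 W

For two large parallel gray plates, q = σ(T₁⁴ − T₂⁴) / (1/ε₁ + 1/ε₂ − 1).
1/ε₁ + 1/ε₂ − 1 = 1/0.084 + 1/0.39 − 1 = 13.47.
T₁⁴ − T₂⁴ = 3.84×10^11 − 3.32×10^9 = 3.80×10^11 K⁴.
q = 5.67×10⁻⁸ × 3.80×10^11 / 13.47 = 1600 W/m².
Q = q·A = 1600 × 6.9 = 11000 W.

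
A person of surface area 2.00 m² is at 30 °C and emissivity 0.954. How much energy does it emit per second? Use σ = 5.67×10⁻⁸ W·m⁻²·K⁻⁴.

P ≈ 912 W

30 °C = 303 K.
P = εσAT⁴ = 0.954 × 5.67×10⁻⁸ × 2.00 × (303)⁴ = 0.954 × 5.67×10⁻⁸ × 2.00 × 8.43×10^9.
P = 912 W.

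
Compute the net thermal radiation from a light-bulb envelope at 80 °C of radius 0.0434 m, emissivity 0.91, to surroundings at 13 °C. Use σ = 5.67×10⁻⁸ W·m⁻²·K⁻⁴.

A = 4πr² = 4π × (0.0434)² = 0.0237 m².
Convert: 80 °C = 353 K; 13 °C = 286 K.
Q = εσA(T⁴ − T_s⁴). T⁴ − T_s⁴ = (353)⁴ − (286)⁴ = 1.55×10^10 − 6.69×10^9 = 8.84×10^9 K⁴.
Q = 0.91 × 5.67×10⁻⁸ × 0.0237 × 8.84×10^9 = 10.8 W.

Q ≈ 10.8 W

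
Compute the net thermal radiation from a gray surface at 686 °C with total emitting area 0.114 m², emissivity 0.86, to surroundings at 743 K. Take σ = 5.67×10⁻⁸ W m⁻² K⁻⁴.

Convert: 686 °C = 959 K.
Q = εσA(T⁴ − T_s⁴). T⁴ − T_s⁴ = (959)⁴ − (743)⁴ = 8.46×10^11 − 3.05×10^11 = 5.41×10^11 K⁴.
Q = 0.86 × 5.67×10⁻⁸ × 0.114 × 5.41×10^11 = 3010 W.

Q ≈ 3010 W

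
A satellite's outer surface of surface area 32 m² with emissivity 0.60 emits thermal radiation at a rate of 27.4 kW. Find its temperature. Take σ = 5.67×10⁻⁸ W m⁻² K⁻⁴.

From P = εσAT⁴, T = (P / εσA)^(1/4) = (27400 / (0.60 × 5.67×10⁻⁸ × 32.0))^(1/4).
T = (2.52×10^10)^(1/4) = 398 K.

T ≈ 398 K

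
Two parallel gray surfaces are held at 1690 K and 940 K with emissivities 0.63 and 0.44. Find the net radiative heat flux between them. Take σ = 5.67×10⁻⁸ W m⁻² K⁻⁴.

q ≈ 1.46×10^5 W/m²

For two large parallel gray plates, q = σ(T₁⁴ − T₂⁴) / (1/ε₁ + 1/ε₂ − 1).
1/ε₁ + 1/ε₂ − 1 = 1/0.63 + 1/0.44 − 1 = 2.860.
T₁⁴ − T₂⁴ = 8.16×10^12 − 7.81×10^11 = 7.38×10^12 K⁴.
q = 5.67×10⁻⁸ × 7.38×10^12 / 2.860 = 1.46×10^5 W/m².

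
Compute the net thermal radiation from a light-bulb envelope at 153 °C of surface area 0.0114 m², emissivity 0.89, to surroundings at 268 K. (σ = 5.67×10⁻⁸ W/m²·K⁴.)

Convert: 153 °C = 426 K.
Q = εσA(T⁴ − T_s⁴). T⁴ − T_s⁴ = (426)⁴ − (268)⁴ = 3.29×10^10 − 5.16×10^9 = 2.78×10^10 K⁴.
Q = 0.89 × 5.67×10⁻⁸ × 0.0114 × 2.78×10^10 = 16.0 W.

Q ≈ 16.0 W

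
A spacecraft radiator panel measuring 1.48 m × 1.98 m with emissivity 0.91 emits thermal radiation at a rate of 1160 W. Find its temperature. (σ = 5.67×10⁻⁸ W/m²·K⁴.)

T ≈ 296 K

A = 1.48 × 1.98 = 2.93 m².
From P = εσAT⁴, T = (P / εσA)^(1/4) = (1160 / (0.91 × 5.67×10⁻⁸ × 2.93))^(1/4).
T = (7.67×10^9)^(1/4) = 296 K.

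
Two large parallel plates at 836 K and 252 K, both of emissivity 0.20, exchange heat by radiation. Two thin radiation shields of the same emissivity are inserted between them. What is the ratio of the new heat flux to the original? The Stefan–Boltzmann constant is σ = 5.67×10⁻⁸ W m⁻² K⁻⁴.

ratio ≈ 0.333

With N identical shields there are N+1 = 3 gaps in series, each with the same radiative resistance, so the flux falls to 1/(N+1) of its unshielded value.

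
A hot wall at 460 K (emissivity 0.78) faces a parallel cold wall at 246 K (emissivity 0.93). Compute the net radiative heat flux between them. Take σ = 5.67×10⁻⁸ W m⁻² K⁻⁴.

q ≈ 1720 W/m²

For two large parallel gray plates, q = σ(T₁⁴ − T₂⁴) / (1/ε₁ + 1/ε₂ − 1).
1/ε₁ + 1/ε₂ − 1 = 1/0.78 + 1/0.93 − 1 = 1.357.
T₁⁴ − T₂⁴ = 4.48×10^10 − 3.66×10^9 = 4.11×10^10 K⁴.
q = 5.67×10⁻⁸ × 4.11×10^10 / 1.357 = 1720 W/m².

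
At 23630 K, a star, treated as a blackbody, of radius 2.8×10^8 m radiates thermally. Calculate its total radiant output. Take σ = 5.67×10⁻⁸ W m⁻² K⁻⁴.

P ≈ 1.74×10^28 W

A = 4πr² = 4π × (2.8×10^8)² = 9.85×10^17 m².
P = σAT⁴ = 5.67×10⁻⁸ × 9.85×10^17 × (23630)⁴ = 5.67×10⁻⁸ × 9.85×10^17 × 3.12×10^17.
P = 1.74×10^28 W.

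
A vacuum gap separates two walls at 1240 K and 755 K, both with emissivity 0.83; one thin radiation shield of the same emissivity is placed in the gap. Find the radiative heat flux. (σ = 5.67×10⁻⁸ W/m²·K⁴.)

Each of the 2 gaps contributes resistance (2/ε − 1) = 2/0.83 − 1 = 1.410; total = 2.819.
q = σ(T₁⁴ − T₂⁴) / 2.819 = 5.67×10⁻⁸ × 2.04×10^12 / 2.819 = 41000 W/m².

q ≈ 41000 W/m²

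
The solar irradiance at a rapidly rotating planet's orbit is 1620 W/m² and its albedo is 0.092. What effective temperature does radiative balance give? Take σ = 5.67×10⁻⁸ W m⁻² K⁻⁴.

Power absorbed = (1−a)S·πR²; power emitted = 4πR²σT⁴. Equating and cancelling πR²:
T = ((1−a)S / 4σ)^(1/4) = (1470 / (4 × 5.67×10⁻⁸))^(1/4) = (6.49×10^9)^(1/4).
T = 284 K.

T ≈ 284 K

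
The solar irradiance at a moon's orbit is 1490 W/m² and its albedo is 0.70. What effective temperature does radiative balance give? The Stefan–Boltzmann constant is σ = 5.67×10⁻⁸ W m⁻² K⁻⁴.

Power absorbed = (1−a)S·πR²; power emitted = 4πR²σT⁴. Equating and cancelling πR²:
T = ((1−a)S / 4σ)^(1/4) = (447 / (4 × 5.67×10⁻⁸))^(1/4) = (1.97×10^9)^(1/4).
T = 211 K.

T ≈ 211 K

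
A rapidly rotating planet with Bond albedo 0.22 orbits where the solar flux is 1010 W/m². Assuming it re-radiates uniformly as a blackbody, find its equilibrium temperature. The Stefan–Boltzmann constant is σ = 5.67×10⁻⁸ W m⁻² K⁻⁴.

Power absorbed = (1−a)S·πR²; power emitted = 4πR²σT⁴. Equating and cancelling πR²:
T = ((1−a)S / 4σ)^(1/4) = (788 / (4 × 5.67×10⁻⁸))^(1/4) = (3.47×10^9)^(1/4).
T = 243 K.

T ≈ 243 K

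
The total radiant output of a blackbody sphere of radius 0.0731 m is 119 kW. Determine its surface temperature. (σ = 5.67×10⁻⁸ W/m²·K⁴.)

T ≈ 2360 K

A = 4πr² = 4π × (0.0731)² = 0.0671 m².
From P = σAT⁴, T = (P / σA)^(1/4) = (1.19×10^5 / (5.67×10⁻⁸ × 0.0671))^(1/4).
T = (3.13×10^13)^(1/4) = 2360 K.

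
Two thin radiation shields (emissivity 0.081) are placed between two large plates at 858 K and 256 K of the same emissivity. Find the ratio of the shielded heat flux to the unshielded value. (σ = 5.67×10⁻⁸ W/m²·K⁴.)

ratio ≈ 0.333

With N identical shields there are N+1 = 3 gaps in series, each with the same radiative resistance, so the flux falls to 1/(N+1) of its unshielded value.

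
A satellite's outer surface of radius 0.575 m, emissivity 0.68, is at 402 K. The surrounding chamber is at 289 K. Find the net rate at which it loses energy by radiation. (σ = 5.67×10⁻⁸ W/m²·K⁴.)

A = 4πr² = 4π × (0.575)² = 4.15 m².
Q = εσA(T⁴ − T_s⁴). T⁴ − T_s⁴ = (402)⁴ − (289)⁴ = 2.61×10^10 − 6.98×10^9 = 1.91×10^10 K⁴.
Q = 0.68 × 5.67×10⁻⁸ × 4.15 × 1.91×10^10 = 3070 W.

Q ≈ 3070 W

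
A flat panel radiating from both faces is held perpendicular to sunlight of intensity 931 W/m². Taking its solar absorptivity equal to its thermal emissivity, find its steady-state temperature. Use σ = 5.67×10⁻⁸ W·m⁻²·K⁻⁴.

T ≈ 301 K

Absorbed flux αS = emitted flux 2εσT⁴ per unit area; with α = ε this gives T = (S/2σ)^(1/4).
T = (931 / (2 × 5.67×10⁻⁸))^(1/4) = (8.21×10^9)^(1/4).
T = 301 K.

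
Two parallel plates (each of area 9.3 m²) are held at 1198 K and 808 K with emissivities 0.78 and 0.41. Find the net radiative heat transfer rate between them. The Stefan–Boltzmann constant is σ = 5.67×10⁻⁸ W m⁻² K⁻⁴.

Q ≈ 3.17×10^5 W

For two large parallel gray plates, q = σ(T₁⁴ − T₂⁴) / (1/ε₁ + 1/ε₂ − 1).
1/ε₁ + 1/ε₂ − 1 = 1/0.78 + 1/0.41 − 1 = 2.721.
T₁⁴ − T₂⁴ = 2.06×10^12 − 4.26×10^11 = 1.63×10^12 K⁴.
q = 5.67×10⁻⁸ × 1.63×10^12 / 2.721 = 34000 W/m².
Q = q·A = 34000 × 9.3 = 3.17×10^5 W.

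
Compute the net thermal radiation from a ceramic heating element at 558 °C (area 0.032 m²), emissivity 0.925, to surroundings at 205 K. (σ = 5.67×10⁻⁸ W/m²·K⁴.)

Q ≈ 797 W

Convert: 558 °C = 831 K.
Q = εσA(T⁴ − T_s⁴). T⁴ − T_s⁴ = (831)⁴ − (205)⁴ = 4.77×10^11 − 1.77×10^9 = 4.75×10^11 K⁴.
Q = 0.925 × 5.67×10⁻⁸ × 0.0320 × 4.75×10^11 = 797 W.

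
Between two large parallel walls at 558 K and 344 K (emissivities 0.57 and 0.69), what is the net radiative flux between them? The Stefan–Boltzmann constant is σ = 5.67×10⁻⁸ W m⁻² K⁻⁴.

For two large parallel gray plates, q = σ(T₁⁴ − T₂⁴) / (1/ε₁ + 1/ε₂ − 1).
1/ε₁ + 1/ε₂ − 1 = 1/0.57 + 1/0.69 − 1 = 2.204.
T₁⁴ − T₂⁴ = 9.69×10^10 − 1.40×10^10 = 8.29×10^10 K⁴.
q = 5.67×10⁻⁸ × 8.29×10^10 / 2.204 = 2130 W/m².

q ≈ 2130 W/m²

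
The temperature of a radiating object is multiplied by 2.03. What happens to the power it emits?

P ∝ T⁴, so the power scales as (2.03)⁴ = 17.0.

factor ≈ 17.0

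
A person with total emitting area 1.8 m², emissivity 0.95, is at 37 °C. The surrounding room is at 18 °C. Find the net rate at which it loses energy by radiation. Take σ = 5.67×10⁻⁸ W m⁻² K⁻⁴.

Convert: 37 °C = 310 K; 18 °C = 291 K.
Q = εσA(T⁴ − T_s⁴). T⁴ − T_s⁴ = (310)⁴ − (291)⁴ = 9.24×10^9 − 7.17×10^9 = 2.06×10^9 K⁴.
Q = 0.95 × 5.67×10⁻⁸ × 1.80 × 2.06×10^9 = 200 W.

Q ≈ 200 W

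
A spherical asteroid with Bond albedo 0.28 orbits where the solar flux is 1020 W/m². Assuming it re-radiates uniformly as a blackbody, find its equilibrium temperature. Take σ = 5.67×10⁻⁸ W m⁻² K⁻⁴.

T ≈ 239 K

Power absorbed = (1−a)S·πR²; power emitted = 4πR²σT⁴. Equating and cancelling πR²:
T = ((1−a)S / 4σ)^(1/4) = (734 / (4 × 5.67×10⁻⁸))^(1/4) = (3.24×10^9)^(1/4).
T = 239 K.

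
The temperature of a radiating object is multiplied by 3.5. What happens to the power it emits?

P ∝ T⁴, so the power scales as (3.5)⁴ = 150.

factor ≈ 150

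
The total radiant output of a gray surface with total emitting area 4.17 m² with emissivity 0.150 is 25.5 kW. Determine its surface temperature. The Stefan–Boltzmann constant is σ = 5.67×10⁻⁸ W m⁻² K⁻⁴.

From P = εσAT⁴, T = (P / εσA)^(1/4) = (25500 / (0.150 × 5.67×10⁻⁸ × 4.17))^(1/4).
T = (7.19×10^11)^(1/4) = 921 K.

T ≈ 921 K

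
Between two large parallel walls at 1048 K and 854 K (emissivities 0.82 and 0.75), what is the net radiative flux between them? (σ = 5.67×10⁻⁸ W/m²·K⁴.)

For two large parallel gray plates, q = σ(T₁⁴ − T₂⁴) / (1/ε₁ + 1/ε₂ − 1).
1/ε₁ + 1/ε₂ − 1 = 1/0.82 + 1/0.75 − 1 = 1.553.
T₁⁴ − T₂⁴ = 1.21×10^12 − 5.32×10^11 = 6.74×10^11 K⁴.
q = 5.67×10⁻⁸ × 6.74×10^11 / 1.553 = 24600 W/m².

q ≈ 24600 W/m²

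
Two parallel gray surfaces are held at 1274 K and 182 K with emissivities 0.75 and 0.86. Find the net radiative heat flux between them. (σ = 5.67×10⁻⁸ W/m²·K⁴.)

q ≈ 99800 W/m²

For two large parallel gray plates, q = σ(T₁⁴ − T₂⁴) / (1/ε₁ + 1/ε₂ − 1).
1/ε₁ + 1/ε₂ − 1 = 1/0.75 + 1/0.86 − 1 = 1.496.
T₁⁴ − T₂⁴ = 2.63×10^12 − 1.10×10^9 = 2.63×10^12 K⁴.
q = 5.67×10⁻⁸ × 2.63×10^12 / 1.496 = 99800 W/m².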